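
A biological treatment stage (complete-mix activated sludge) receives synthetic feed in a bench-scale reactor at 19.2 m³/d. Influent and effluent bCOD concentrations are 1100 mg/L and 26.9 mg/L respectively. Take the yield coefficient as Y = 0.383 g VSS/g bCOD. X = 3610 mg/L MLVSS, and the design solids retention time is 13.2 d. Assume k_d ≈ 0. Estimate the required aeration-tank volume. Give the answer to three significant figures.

V ≈ 28.9 m³

Biomass mass balance (decay neglected): V·X = Y·Q·(S₀ − S)·θ_c, so V = 0.383 × 19.2 × (1100 − 26.9) × 13.2 / 3610 = 28.85 m³.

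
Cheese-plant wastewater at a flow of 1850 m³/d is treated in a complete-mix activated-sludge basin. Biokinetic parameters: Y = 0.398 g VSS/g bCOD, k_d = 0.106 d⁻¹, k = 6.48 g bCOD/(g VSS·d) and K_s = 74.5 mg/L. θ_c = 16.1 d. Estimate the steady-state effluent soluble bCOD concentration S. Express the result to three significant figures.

Effluent substrate depends only on kinetics and SRT: S = K_s(1 + k_d θ_c) / [θ_c(Yk − k_d) − 1] = 74.5 × (1 + 0.106 × 16.1) / [16.1 × (0.398 × 6.48 − 0.106) − 1] = 201.6 / 38.82 = 5.195 mg/L.

S ≈ 5.19 mg/L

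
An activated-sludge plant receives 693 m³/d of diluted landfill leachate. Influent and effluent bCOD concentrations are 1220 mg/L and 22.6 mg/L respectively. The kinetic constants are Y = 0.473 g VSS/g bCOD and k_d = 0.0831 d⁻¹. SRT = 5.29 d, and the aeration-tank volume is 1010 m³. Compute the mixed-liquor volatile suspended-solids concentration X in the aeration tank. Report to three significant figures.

X ≈ 1430 mg/L

From V·X·(1 + k_d·θ_c) = Y·Q·(S₀ − S)·θ_c: X = 0.473 × 693 × (1220 − 22.6) × 5.29 / [1010 × (1 + 0.0831 × 5.29)] = 1428 mg/L.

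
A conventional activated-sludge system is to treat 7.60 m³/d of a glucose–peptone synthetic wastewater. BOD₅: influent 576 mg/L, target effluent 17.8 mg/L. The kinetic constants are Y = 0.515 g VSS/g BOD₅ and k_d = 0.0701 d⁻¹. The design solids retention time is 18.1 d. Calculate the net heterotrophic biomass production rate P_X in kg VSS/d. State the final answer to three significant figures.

Correct the yield for decay: Y_obs = Y/(1 + k_d θ_c) = 0.515 / (1 + 0.0701 × 18.1) = 0.515 / 2.269 = 0.2270.
ΔS = 576 − 17.8 = 558.2 mg/L, so the substrate removal rate is 7.60 × 558.2/1000 = 4.242 kg BOD₅/d.
Biomass produced: P_X = Y_obs·Q·ΔS = 0.2270 × 4.242 ≈ 0.9630 kg VSS/d.

P_X ≈ 0.963 kg VSS/d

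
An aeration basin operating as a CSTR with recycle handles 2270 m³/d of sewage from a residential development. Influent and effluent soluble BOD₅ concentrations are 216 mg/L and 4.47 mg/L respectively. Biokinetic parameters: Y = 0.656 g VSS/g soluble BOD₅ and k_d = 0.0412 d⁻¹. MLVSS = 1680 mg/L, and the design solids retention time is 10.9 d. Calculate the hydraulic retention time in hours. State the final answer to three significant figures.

From the SRT design equation V = Y Q (S₀−S) θ_c / [X (1 + k_d θ_c)] = 0.656 × 2270 × (216 − 4.47) × 10.9 / [1680 × (1 + 0.0412 × 10.9)] = 3.43×10^6 / 2434 = 1410 m³.
τ = V/Q = 1410/2270 = 0.6213 d, or 14.91 h.

τ ≈ 14.9 h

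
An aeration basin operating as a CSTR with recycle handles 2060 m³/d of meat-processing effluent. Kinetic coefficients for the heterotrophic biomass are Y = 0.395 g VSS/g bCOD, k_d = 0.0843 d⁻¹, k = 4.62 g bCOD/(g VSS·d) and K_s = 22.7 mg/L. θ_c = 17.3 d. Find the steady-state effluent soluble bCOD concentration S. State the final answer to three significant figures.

From the Monod/SRT balance for a CMAS, S = K_s·(1+k_d θ_c)/[θ_c·(Y k − k_d) − 1] = 22.7 × (1 + 0.0843 × 17.3) / [17.3 × (0.395 × 4.62 − 0.0843) − 1] = 55.81 / 29.11 = 1.917 mg/L.

S ≈ 1.92 mg/L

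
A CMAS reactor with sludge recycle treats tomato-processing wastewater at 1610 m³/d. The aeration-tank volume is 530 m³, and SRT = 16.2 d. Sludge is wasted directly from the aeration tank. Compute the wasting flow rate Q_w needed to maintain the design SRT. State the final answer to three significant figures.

Q_w ≈ 32.7 m³/d

Wasting from the aeration tank: Q_w = V / θ_c = 530.0 / 16.2 = 32.72 m³/d.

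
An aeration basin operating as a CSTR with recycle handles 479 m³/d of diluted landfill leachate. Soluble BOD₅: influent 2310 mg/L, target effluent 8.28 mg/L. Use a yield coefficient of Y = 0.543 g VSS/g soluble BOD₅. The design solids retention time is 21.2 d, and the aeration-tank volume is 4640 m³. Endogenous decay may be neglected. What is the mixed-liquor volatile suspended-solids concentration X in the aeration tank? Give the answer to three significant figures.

From V·X = Y·Q·(S₀ − S)·θ_c (decay neglected): X = 0.543 × 479 × (2310 − 8.28) × 21.2 / 4640 = 2735 mg/L.

X ≈ 2740 mg/L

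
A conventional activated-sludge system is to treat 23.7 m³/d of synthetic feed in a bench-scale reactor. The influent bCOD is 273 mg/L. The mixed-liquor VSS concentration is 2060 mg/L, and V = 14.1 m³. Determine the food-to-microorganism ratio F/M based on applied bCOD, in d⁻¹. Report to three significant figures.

F/M = applied load / biomass = Q·S₀/(V·X) = 23.7 × 273 / (14.10 × 2060) = 0.2228 d⁻¹.

F/M ≈ 0.223 d⁻¹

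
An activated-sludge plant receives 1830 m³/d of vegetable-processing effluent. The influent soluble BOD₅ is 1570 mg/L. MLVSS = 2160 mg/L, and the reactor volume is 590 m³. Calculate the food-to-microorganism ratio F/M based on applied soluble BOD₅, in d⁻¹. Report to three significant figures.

F/M ≈ 2.25 d⁻¹

Food-to-microorganism ratio F/M = Q S₀ / (V X) = 1830 × 1570 / (590.0 × 2160) = 2.254 d⁻¹.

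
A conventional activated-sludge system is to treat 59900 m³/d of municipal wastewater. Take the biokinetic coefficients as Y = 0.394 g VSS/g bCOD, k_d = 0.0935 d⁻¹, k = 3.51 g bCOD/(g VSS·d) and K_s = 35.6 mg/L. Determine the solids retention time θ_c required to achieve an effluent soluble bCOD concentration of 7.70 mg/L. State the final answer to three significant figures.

θ_c ≈ 6.56 d

At the target effluent, Y k S/(K_s+S) = 0.394×3.51×7.70/43.30 = 0.2459 d⁻¹.
1/θ_c = 0.2459 − 0.0935 = 0.1524 d⁻¹, so θ_c = 6.561 d.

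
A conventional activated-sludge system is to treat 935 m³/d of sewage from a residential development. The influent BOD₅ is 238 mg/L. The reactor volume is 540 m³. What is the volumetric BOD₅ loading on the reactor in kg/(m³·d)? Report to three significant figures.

Volumetric loading L_v = Q·S₀ / V = 935 × 238 g/m³ / 540.0 m³ = 412.1 g/(m³·d) = 0.4121 kg BOD₅/(m³·d).

L_v ≈ 0.412 kg BOD₅/(m³·d)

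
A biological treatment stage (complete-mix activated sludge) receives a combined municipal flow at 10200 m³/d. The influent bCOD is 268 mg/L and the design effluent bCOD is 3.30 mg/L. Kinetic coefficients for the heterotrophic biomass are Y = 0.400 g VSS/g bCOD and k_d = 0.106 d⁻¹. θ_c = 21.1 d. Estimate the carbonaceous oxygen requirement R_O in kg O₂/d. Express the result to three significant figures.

R_O ≈ 2230 kg O₂/d

Correct the yield for decay: Y_obs = Y/(1 + k_d θ_c) = 0.400 / (1 + 0.106 × 21.1) = 0.400 / 3.237 = 0.1236.
Substrate removed = Q·(S₀ − S) = 10200 m³/d × (268 − 3.30) g/m³ = 2.7×10^6 g/d = 2700 kg/d.
Net sludge production P_X = 0.1236 × 2700 = 333.7 kg VSS/d.
Carbonaceous O₂ demand = substrate oxidised − cell-mass equivalent = 2700 − 1.42 × 333.7 = 2226 kg O₂/d.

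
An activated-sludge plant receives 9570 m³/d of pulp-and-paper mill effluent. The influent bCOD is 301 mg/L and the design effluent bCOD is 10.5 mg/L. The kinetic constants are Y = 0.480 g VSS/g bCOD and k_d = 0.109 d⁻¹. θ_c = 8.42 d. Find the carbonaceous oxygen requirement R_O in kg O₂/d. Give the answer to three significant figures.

The observed yield is Y_obs = Y/(1 + k_d·θ_c) = 0.480 / (1 + 0.109 × 8.42) = 0.480 / 1.918 = 0.2503 g VSS per g bCOD removed.
Q·(S₀ − S) = 9570 × (301 − 10.5) × 10⁻³ = 2780 kg/d removed.
Biomass synthesised: P_X = Y_obs × 2780 = 695.8 kg VSS/d.
Carbonaceous O₂ demand = substrate oxidised − cell-mass equivalent = 2780 − 1.42 × 695.8 = 1792 kg O₂/d.

R_O ≈ 1790 kg O₂/d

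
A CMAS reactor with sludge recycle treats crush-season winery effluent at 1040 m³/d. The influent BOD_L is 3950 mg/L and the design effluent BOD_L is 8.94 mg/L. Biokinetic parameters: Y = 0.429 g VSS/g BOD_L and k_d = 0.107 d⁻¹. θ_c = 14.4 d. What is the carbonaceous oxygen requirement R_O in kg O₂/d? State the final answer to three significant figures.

R_O ≈ 3120 kg O₂/d

Y_obs = Y / (1 + k_d θ_c) = 0.429 / (1 + 0.107 × 14.4) = 0.429 / 2.541 = 0.1688.
Substrate removed = Q·(S₀ − S) = 1040 m³/d × (3950 − 8.94) g/m³ = 4.1×10^6 g/d = 4099 kg/d.
P_X = Y_obs·Q·(S₀ − S) = 0.1688 × 4099 = 692.0 kg VSS/d.
Carbonaceous O₂ demand = substrate oxidised − cell-mass equivalent = 4099 − 1.42 × 692.0 = 3116 kg O₂/d.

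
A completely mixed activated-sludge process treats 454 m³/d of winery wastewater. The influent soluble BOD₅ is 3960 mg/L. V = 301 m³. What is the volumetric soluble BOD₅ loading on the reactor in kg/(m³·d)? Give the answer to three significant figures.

Volumetric loading L_v = Q·S₀ / V = 454 × 3960 g/m³ / 301.0 m³ = 5973 g/(m³·d) = 5.973 kg soluble BOD₅/(m³·d).

L_v ≈ 5.97 kg soluble BOD₅/(m³·d)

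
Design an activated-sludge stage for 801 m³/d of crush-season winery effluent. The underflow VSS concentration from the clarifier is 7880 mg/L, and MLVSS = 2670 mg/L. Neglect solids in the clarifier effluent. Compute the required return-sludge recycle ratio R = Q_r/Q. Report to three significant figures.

R ≈ 0.512

Solids balance on the clarifier gives (1+R)X = R·X_r, so R = X/(X_r − X) = 2670 / (7880 − 2670) = 0.5125.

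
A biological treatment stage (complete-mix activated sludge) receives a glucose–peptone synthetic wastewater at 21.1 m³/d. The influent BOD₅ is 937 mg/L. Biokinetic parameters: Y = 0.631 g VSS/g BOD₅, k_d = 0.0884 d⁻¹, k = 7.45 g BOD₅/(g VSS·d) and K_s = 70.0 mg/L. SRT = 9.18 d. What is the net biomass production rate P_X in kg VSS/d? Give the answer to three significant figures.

For a completely mixed reactor with recycle the Lawrence–McCarty relation gives S = K_s·(1 + k_d·θ_c) / [θ_c·(Y·k − k_d) − 1] = 70.0 × (1 + 0.0884 × 9.18) / [9.18 × (0.631 × 7.45 − 0.0884) − 1] = 126.8 / 41.34 = 3.067 mg/L.
Observed yield with endogenous decay: Y_obs = Y / (1 + k_d·θ_c) = 0.631 / (1 + 0.0884 × 9.18) = 0.631 / 1.812 = 0.3483 g VSS/g BOD₅.
Mass of BOD₅ removed per day: Q(S₀ − S) = 21.1 × 933.9 g/m³ = 19.71 kg/d.
P_X = Y_obs · Q(S₀ − S) = 0.3483 × 19.71 = 6.864 kg VSS/d.

P_X ≈ 6.86 kg VSS/d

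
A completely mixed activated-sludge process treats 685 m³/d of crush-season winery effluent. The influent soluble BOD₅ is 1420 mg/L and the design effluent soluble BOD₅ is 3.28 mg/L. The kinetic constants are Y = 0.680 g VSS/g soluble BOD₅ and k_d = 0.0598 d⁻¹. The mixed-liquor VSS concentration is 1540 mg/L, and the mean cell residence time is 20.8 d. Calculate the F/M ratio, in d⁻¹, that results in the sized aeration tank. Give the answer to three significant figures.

F/M ≈ 0.159 d⁻¹

Rearranging the biomass balance for a CMAS with decay, V = Y·Q·ΔS·θ_c / [X·(1+k_d θ_c)] = 0.680 × 685 × (1420 − 3.28) × 20.8 / [1540 × (1 + 0.0598 × 20.8)] = 1.37×10^7 / 3456 = 3972 m³.
Food-to-microorganism ratio F/M = Q S₀ / (V X) = 685 × 1420 / (3972 × 1540) = 0.1590 d⁻¹.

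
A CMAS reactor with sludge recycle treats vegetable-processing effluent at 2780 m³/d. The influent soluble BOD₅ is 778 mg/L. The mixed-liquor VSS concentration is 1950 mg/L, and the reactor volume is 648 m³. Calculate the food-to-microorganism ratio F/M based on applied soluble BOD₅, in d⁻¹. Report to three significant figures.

F/M ≈ 1.71 d⁻¹

F/M = applied load / biomass = Q·S₀/(V·X) = 2780 × 778 / (648.0 × 1950) = 1.712 d⁻¹.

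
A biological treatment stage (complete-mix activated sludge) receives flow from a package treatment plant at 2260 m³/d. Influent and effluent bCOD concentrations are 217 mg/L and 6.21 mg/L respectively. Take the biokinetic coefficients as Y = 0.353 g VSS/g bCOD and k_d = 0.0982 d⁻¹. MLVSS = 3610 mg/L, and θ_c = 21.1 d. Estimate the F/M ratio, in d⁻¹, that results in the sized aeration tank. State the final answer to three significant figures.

Rearranging the biomass balance for a CMAS with decay, V = Y·Q·ΔS·θ_c / [X·(1+k_d θ_c)] = 0.353 × 2260 × (217 − 6.21) × 21.1 / [3610 × (1 + 0.0982 × 21.1)] = 3.55×10^6 / 11090 = 320.0 m³.
Food-to-microorganism ratio F/M = Q S₀ / (V X) = 2260 × 217 / (320.0 × 3610) = 0.4246 d⁻¹.

F/M ≈ 0.425 d⁻¹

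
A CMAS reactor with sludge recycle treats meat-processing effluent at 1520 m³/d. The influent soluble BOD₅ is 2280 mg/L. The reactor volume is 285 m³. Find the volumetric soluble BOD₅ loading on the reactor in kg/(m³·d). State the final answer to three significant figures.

Applied soluble BOD₅ load per unit volume = Q·S₀/V = (1520 × 2280/1000)/285.0 = 12.16 kg soluble BOD₅·m⁻³·d⁻¹.

L_v ≈ 12.2 kg soluble BOD₅/(m³·d)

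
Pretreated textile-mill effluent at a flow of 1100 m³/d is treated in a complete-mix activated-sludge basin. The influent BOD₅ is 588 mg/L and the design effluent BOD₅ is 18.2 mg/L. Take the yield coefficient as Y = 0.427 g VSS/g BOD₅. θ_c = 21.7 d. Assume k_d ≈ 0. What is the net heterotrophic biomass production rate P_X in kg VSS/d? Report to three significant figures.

P_X ≈ 268 kg VSS/d

No decay correction is needed, so Y_obs = Y = 0.427.
Substrate removed = Q·(S₀ − S) = 1100 m³/d × (588 − 18.2) g/m³ = 6.27×10^5 g/d = 626.8 kg/d.
So the net sludge growth is P_X = 0.4270 × 626.8 = 267.6 kg VSS/d.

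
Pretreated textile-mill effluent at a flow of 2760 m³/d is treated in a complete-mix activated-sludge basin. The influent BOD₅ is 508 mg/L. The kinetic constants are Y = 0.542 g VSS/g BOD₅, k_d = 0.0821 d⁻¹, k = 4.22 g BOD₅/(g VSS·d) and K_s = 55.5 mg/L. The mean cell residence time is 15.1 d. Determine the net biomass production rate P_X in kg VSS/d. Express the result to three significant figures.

P_X ≈ 337 kg VSS/d

For a completely mixed reactor with recycle the Lawrence–McCarty relation gives S = K_s·(1 + k_d·θ_c) / [θ_c·(Y·k − k_d) − 1] = 55.5 × (1 + 0.0821 × 15.1) / [15.1 × (0.542 × 4.22 − 0.0821) − 1] = 124.3 / 32.30 = 3.849 mg/L.
Observed yield with endogenous decay: Y_obs = Y / (1 + k_d·θ_c) = 0.542 / (1 + 0.0821 × 15.1) = 0.542 / 2.240 = 0.2420 g VSS/g BOD₅.
Q·(S₀ − S) = 2760 × (508 − 3.85) × 10⁻³ = 1391 kg/d removed.
Biomass produced: P_X = Y_obs·Q·ΔS = 0.2420 × 1391 ≈ 336.7 kg VSS/d.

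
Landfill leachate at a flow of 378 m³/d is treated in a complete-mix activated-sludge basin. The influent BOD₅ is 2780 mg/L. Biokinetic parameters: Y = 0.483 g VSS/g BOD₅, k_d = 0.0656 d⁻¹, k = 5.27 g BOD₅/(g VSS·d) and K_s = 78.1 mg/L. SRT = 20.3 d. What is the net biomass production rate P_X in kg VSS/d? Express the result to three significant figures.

From the Monod/SRT balance for a CMAS, S = K_s·(1+k_d θ_c)/[θ_c·(Y k − k_d) − 1] = 78.1 × (1 + 0.0656 × 20.3) / [20.3 × (0.483 × 5.27 − 0.0656) − 1] = 182.1 / 49.34 = 3.691 mg/L.
The observed yield is Y_obs = Y/(1 + k_d·θ_c) = 0.483 / (1 + 0.0656 × 20.3) = 0.483 / 2.332 = 0.2071 g VSS per g BOD₅ removed.
ΔS = 2780 − 3.69 = 2776 mg/L, so the substrate removal rate is 378 × 2776/1000 = 1049 kg BOD₅/d.
Net biomass production P_X = Y_obs × Q·(S₀ − S) = 0.2071 × 1049 = 217.4 kg VSS/d.

P_X ≈ 217 kg VSS/d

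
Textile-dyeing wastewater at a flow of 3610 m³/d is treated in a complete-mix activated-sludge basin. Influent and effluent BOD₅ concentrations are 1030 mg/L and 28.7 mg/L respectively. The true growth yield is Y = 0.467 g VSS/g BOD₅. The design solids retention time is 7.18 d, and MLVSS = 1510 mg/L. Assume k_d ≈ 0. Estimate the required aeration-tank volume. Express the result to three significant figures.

V ≈ 8030 m³

V·X = Y·Q·ΔS·θ_c gives V = 0.467 × 3610 × (1030 − 28.7) × 7.18 / 1510 = 8027 m³.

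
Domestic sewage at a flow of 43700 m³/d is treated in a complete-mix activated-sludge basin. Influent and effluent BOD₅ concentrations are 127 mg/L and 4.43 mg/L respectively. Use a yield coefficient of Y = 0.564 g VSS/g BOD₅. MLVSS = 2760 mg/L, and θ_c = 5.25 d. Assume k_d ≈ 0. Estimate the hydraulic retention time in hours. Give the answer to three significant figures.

τ ≈ 3.16 h

Biomass mass balance (decay neglected): V·X = Y·Q·(S₀ − S)·θ_c, so V = 0.564 × 43700 × (127 − 4.43) × 5.25 / 2760 = 5746 m³.
HRT = V/Q = 5746 m³ / 43700 m³·d⁻¹ = 0.1315 d × 24 = 3.156 h.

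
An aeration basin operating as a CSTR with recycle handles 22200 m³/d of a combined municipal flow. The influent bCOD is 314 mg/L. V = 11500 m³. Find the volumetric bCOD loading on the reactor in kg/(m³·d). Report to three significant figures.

Volumetric loading L_v = Q·S₀ / V = 22200 × 314 g/m³ / 11500 m³ = 606.2 g/(m³·d) = 0.6062 kg bCOD/(m³·d).

L_v ≈ 0.606 kg bCOD/(m³·d)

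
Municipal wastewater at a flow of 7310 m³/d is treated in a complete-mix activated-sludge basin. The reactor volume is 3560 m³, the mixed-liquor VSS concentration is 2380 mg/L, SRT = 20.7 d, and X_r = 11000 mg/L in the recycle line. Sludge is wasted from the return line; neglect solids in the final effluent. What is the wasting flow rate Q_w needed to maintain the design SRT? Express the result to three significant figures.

Q_w ≈ 37.2 m³/d

θ_c = V·X/(Q_w·X_r) when wasting from the recycle, so Q_w = V·X/(θ_c·X_r) = 3560 × 2380 / (20.7 × 11000) = 37.21 m³/d.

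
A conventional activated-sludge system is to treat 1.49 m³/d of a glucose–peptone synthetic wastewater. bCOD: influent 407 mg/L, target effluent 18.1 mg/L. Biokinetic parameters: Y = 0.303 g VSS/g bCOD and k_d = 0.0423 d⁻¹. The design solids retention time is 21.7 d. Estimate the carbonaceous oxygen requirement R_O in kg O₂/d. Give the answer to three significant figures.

R_O ≈ 0.449 kg O₂/d

Observed yield with endogenous decay: Y_obs = Y / (1 + k_d·θ_c) = 0.303 / (1 + 0.0423 × 21.7) = 0.303 / 1.918 = 0.1580 g VSS/g bCOD.
ΔS = 407 − 18.1 = 388.9 mg/L, so the substrate removal rate is 1.49 × 388.9/1000 = 0.5795 kg bCOD/d.
Biomass synthesised: P_X = Y_obs × 0.5795 = 0.09155 kg VSS/d.
R_O = Q·ΔS − 1.42 P_X = 0.5795 − 0.1300 = 0.4495 kg O₂/d.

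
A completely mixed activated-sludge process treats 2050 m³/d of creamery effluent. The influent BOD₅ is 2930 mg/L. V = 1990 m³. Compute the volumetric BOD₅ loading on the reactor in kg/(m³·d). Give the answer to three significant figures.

L_v ≈ 3.02 kg BOD₅/(m³·d)

Applied BOD₅ load per unit volume = Q·S₀/V = (2050 × 2930/1000)/1990 = 3.018 kg BOD₅·m⁻³·d⁻¹.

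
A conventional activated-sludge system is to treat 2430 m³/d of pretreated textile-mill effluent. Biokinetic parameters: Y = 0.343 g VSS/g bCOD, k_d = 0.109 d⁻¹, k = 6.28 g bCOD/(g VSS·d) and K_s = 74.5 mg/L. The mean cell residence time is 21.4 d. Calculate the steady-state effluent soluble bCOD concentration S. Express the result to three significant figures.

S ≈ 5.81 mg/L

From the Monod/SRT balance for a CMAS, S = K_s·(1+k_d θ_c)/[θ_c·(Y k − k_d) − 1] = 74.5 × (1 + 0.109 × 21.4) / [21.4 × (0.343 × 6.28 − 0.109) − 1] = 248.3 / 42.76 = 5.806 mg/L.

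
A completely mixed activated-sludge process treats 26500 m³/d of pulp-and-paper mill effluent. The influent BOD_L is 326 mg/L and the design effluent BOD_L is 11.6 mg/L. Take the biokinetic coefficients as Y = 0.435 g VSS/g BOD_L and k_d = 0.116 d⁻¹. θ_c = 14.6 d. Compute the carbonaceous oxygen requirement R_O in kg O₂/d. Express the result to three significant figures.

R_O ≈ 6420 kg O₂/d

Correct the yield for decay: Y_obs = Y/(1 + k_d θ_c) = 0.435 / (1 + 0.116 × 14.6) = 0.435 / 2.694 = 0.1615.
Q·(S₀ − S) = 26500 × (326 − 11.6) × 10⁻³ = 8332 kg/d removed.
P_X = Y_obs·Q·(S₀ − S) = 0.1615 × 8332 = 1346 kg VSS/d.
R_O = Q·ΔS − 1.42 P_X = 8332 − 1911 = 6421 kg O₂/d.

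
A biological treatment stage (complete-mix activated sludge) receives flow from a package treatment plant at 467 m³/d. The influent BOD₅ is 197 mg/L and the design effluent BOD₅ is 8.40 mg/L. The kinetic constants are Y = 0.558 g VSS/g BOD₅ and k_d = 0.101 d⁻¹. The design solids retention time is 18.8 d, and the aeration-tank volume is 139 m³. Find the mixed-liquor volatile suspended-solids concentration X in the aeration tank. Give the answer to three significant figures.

Solving the biomass balance for X: X = Y Q (S₀−S) θ_c / [V (1+k_d θ_c)] = 0.558 × 467 × (197 − 8.40) × 18.8 / [139 × (1 + 0.101 × 18.8)] = 2293 mg/L.

X ≈ 2290 mg/L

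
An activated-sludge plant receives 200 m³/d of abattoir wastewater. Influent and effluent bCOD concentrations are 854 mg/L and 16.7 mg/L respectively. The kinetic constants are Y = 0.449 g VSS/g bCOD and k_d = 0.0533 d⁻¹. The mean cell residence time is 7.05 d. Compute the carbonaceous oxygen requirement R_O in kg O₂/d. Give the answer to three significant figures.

The observed yield is Y_obs = Y/(1 + k_d·θ_c) = 0.449 / (1 + 0.0533 × 7.05) = 0.449 / 1.376 = 0.3264 g VSS per g bCOD removed.
Substrate removed = Q·(S₀ − S) = 200 m³/d × (854 − 16.7) g/m³ = 1.67×10^5 g/d = 167.5 kg/d.
Net sludge production P_X = 0.3264 × 167.5 = 54.65 kg VSS/d.
Carbonaceous O₂ demand = substrate oxidised − cell-mass equivalent = 167.5 − 1.42 × 54.65 = 89.85 kg O₂/d.

R_O ≈ 89.9 kg O₂/d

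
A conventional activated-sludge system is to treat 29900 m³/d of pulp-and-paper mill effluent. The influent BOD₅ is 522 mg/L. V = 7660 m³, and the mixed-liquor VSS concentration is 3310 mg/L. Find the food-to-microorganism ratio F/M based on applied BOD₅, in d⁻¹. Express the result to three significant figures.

F/M ≈ 0.616 d⁻¹

F/M = applied load / biomass = Q·S₀/(V·X) = 29900 × 522 / (7660 × 3310) = 0.6156 d⁻¹.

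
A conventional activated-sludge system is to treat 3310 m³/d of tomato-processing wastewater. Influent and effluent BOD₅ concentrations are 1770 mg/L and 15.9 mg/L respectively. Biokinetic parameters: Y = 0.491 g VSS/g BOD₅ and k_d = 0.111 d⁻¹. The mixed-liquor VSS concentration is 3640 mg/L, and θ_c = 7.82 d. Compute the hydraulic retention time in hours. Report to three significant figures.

τ ≈ 23.8 h

Rearranging the biomass balance for a CMAS with decay, V = Y·Q·ΔS·θ_c / [X·(1+k_d θ_c)] = 0.491 × 3310 × (1770 − 15.9) × 7.82 / [3640 × (1 + 0.111 × 7.82)] = 2.23×10^7 / 6800 = 3279 m³.
τ = V/Q = 3279/3310 = 0.9905 d, or 23.77 h.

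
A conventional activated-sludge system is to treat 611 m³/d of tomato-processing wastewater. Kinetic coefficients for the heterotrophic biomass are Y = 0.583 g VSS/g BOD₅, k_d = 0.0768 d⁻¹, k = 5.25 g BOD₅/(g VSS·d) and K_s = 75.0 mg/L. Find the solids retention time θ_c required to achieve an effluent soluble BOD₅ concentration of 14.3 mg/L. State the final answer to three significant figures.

θ_c ≈ 2.42 d

From 1/θ_c = Y·k·S/(K_s + S) − k_d: Y·k·S/(K_s+S) = 0.583 × 5.25 × 14.3 / (75.0 + 14.3) = 0.4901 d⁻¹.
1/θ_c = 0.4901 − 0.0768 = 0.4133 d⁻¹, so θ_c = 2.419 d.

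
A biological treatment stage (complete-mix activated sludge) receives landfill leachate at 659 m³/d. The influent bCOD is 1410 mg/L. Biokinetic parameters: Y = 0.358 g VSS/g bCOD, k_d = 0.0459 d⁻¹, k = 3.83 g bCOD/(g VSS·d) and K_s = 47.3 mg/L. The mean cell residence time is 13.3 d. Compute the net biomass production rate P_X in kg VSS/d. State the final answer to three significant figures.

For a completely mixed reactor with recycle the Lawrence–McCarty relation gives S = K_s·(1 + k_d·θ_c) / [θ_c·(Y·k − k_d) − 1] = 47.3 × (1 + 0.0459 × 13.3) / [13.3 × (0.358 × 3.83 − 0.0459) − 1] = 76.18 / 16.63 = 4.582 mg/L.
The observed yield is Y_obs = Y/(1 + k_d·θ_c) = 0.358 / (1 + 0.0459 × 13.3) = 0.358 / 1.610 = 0.2223 g VSS per g bCOD removed.
Mass of bCOD removed per day: Q(S₀ − S) = 659 × 1405 g/m³ = 926.2 kg/d.
Net biomass production P_X = Y_obs × Q·(S₀ − S) = 0.2223 × 926.2 = 205.9 kg VSS/d.

P_X ≈ 206 kg VSS/d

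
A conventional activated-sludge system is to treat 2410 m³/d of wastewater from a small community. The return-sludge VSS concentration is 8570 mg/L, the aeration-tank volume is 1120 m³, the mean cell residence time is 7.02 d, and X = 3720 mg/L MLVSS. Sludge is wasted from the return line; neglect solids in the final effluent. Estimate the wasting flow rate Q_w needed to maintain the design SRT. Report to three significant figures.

Q_w = (V·X)/(θ_c X_r) = 1120 × 3720 / (7.02 × 8570) = 69.25 m³/d.

Q_w ≈ 69.3 m³/d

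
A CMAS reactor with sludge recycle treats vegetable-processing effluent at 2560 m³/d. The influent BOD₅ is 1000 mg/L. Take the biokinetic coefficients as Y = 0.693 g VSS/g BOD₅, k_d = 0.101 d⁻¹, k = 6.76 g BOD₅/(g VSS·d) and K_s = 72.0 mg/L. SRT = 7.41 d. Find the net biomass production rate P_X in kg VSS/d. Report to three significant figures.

P_X ≈ 1010 kg VSS/d

For a completely mixed reactor with recycle the Lawrence–McCarty relation gives S = K_s·(1 + k_d·θ_c) / [θ_c·(Y·k − k_d) − 1] = 72.0 × (1 + 0.101 × 7.41) / [7.41 × (0.693 × 6.76 − 0.101) − 1] = 125.9 / 32.97 = 3.819 mg/L.
Observed yield with endogenous decay: Y_obs = Y / (1 + k_d·θ_c) = 0.693 / (1 + 0.101 × 7.41) = 0.693 / 1.748 = 0.3964 g VSS/g BOD₅.
Substrate removed = Q·(S₀ − S) = 2560 m³/d × (1000 − 3.82) g/m³ = 2.55×10^6 g/d = 2550 kg/d.
So the net sludge growth is P_X = 0.3964 × 2550 = 1011 kg VSS/d.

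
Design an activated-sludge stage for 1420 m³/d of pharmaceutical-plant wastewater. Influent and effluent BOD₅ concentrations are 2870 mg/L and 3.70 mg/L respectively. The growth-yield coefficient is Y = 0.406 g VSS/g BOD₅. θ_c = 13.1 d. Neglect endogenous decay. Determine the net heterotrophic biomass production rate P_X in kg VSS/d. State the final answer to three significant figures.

No decay correction is needed, so Y_obs = Y = 0.406.
ΔS = 2870 − 3.70 = 2866 mg/L, so the substrate removal rate is 1420 × 2866/1000 = 4070 kg BOD₅/d.
Net biomass production P_X = Y_obs × Q·(S₀ − S) = 0.4060 × 4070 = 1652 kg VSS/d.

P_X ≈ 1650 kg VSS/d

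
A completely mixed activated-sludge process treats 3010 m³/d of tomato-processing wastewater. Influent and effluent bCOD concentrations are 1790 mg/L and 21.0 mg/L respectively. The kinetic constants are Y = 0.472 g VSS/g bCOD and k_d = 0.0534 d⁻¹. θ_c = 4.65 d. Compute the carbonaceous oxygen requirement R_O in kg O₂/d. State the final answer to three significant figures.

R_O ≈ 2470 kg O₂/d

The observed yield is Y_obs = Y/(1 + k_d·θ_c) = 0.472 / (1 + 0.0534 × 4.65) = 0.472 / 1.248 = 0.3781 g VSS per g bCOD removed.
ΔS = 1790 − 21.0 = 1769 mg/L, so the substrate removal rate is 3010 × 1769/1000 = 5325 kg bCOD/d.
Biomass synthesised: P_X = Y_obs × 5325 = 2013 kg VSS/d.
R_O = Q·(S₀ − S) − 1.42·P_X = 5325 − 1.42 × 2013 = 2466 kg O₂/d.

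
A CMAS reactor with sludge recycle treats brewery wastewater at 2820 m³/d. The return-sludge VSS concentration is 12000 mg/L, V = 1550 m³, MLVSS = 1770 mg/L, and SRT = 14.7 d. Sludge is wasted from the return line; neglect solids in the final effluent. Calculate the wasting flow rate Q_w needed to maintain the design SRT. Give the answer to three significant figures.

Wasting from the return line (neglecting effluent solids): Q_w = V·X / (θ_c·X_r) = 1550 × 1770 / (14.7 × 12000) = 15.55 m³/d.

Q_w ≈ 15.6 m³/d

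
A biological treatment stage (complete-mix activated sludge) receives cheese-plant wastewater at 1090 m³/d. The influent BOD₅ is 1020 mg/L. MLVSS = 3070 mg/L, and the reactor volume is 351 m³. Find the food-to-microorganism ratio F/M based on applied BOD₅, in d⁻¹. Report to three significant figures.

F/M ≈ 1.03 d⁻¹

F/M = Q·S₀ / (V·X) = 1090 × 1020 / (351.0 × 3070) = 1.032 g BOD₅·(g VSS·d)⁻¹.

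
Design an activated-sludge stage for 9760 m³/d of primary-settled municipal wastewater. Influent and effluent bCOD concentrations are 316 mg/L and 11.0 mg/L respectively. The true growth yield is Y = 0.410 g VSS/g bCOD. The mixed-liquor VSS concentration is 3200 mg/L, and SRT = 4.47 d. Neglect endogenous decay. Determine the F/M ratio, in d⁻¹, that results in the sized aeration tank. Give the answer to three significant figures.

F/M ≈ 0.565 d⁻¹

Biomass mass balance (decay neglected): V·X = Y·Q·(S₀ − S)·θ_c, so V = 0.410 × 9760 × (316 − 11.0) × 4.47 / 3200 = 1705 m³.
Food-to-microorganism ratio F/M = Q S₀ / (V X) = 9760 × 316 / (1705 × 3200) = 0.5653 d⁻¹.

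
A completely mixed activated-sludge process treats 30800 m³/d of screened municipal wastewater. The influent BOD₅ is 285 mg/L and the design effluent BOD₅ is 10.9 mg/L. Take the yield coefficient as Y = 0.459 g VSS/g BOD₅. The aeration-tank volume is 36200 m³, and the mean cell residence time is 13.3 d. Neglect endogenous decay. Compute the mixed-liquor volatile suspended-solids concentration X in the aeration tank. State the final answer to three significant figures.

X ≈ 1420 mg/L

From V·X = Y·Q·(S₀ − S)·θ_c (decay neglected): X = 0.459 × 30800 × (285 − 10.9) × 13.3 / 36200 = 1424 mg/L.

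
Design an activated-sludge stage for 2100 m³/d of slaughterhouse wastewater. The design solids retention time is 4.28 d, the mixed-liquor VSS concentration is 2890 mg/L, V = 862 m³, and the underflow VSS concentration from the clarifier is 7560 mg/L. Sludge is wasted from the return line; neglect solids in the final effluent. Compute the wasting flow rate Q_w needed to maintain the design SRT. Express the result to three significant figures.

Wasting from the return line (neglecting effluent solids): Q_w = V·X / (θ_c·X_r) = 862.0 × 2890 / (4.28 × 7560) = 76.99 m³/d.

Q_w ≈ 77.0 m³/d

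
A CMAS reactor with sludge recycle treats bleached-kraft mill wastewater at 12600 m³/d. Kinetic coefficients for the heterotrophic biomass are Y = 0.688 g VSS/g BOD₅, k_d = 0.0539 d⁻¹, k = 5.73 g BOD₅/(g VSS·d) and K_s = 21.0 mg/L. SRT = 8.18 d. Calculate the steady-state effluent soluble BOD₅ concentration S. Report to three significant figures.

S ≈ 0.982 mg/L

From the Monod/SRT balance for a CMAS, S = K_s·(1+k_d θ_c)/[θ_c·(Y k − k_d) − 1] = 21.0 × (1 + 0.0539 × 8.18) / [8.18 × (0.688 × 5.73 − 0.0539) − 1] = 30.26 / 30.81 = 0.9822 mg/L.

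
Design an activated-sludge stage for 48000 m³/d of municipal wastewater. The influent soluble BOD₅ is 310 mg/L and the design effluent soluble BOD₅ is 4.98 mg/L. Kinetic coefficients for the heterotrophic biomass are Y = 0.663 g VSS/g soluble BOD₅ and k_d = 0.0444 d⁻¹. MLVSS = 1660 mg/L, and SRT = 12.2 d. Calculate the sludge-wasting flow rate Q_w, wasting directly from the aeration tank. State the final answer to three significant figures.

Q_w ≈ 3790 m³/d

Steady-state biomass mass balance: V·X·(1 + k_d·θ_c) = Y·Q·(S₀ − S)·θ_c, so V = 0.663 × 48000 × (310 − 4.98) × 12.2 / [1660 × (1 + 0.0444 × 12.2)] = 1.18×10^8 / 2559 = 46274 m³.
With mixed-liquor wasting, θ_c = V/Q_w, so Q_w = V/θ_c = 46274/12.2 = 3793 m³/d.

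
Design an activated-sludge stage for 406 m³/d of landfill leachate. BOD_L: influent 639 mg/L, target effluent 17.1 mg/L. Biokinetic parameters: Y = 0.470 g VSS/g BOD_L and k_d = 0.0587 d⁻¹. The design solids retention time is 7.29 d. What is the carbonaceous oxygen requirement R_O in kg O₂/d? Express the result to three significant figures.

R_O ≈ 134 kg O₂/d

Correct the yield for decay: Y_obs = Y/(1 + k_d θ_c) = 0.470 / (1 + 0.0587 × 7.29) = 0.470 / 1.428 = 0.3291.
Substrate removed = Q·(S₀ − S) = 406 m³/d × (639 − 17.1) g/m³ = 2.52×10^5 g/d = 252.5 kg/d.
Net sludge production P_X = 0.3291 × 252.5 = 83.11 kg VSS/d.
R_O = Q·(S₀ − S) − 1.42·P_X = 252.5 − 1.42 × 83.11 = 134.5 kg O₂/d.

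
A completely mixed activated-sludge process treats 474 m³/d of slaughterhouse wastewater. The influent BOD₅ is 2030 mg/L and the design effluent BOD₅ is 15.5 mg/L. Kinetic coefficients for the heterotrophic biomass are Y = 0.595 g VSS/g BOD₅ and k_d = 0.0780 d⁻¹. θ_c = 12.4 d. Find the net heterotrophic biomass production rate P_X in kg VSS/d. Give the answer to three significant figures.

P_X ≈ 289 kg VSS/d

The observed yield is Y_obs = Y/(1 + k_d·θ_c) = 0.595 / (1 + 0.0780 × 12.4) = 0.595 / 1.967 = 0.3025 g VSS per g BOD₅ removed.
Q·(S₀ − S) = 474 × (2030 − 15.5) × 10⁻³ = 954.9 kg/d removed.
So the net sludge growth is P_X = 0.3025 × 954.9 = 288.8 kg VSS/d.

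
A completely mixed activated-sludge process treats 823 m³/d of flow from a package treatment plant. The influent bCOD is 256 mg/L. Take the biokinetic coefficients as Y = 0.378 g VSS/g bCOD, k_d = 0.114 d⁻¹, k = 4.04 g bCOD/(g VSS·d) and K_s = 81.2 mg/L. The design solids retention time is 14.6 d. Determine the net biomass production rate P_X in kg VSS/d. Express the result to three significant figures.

P_X ≈ 28.6 kg VSS/d

For a completely mixed reactor with recycle the Lawrence–McCarty relation gives S = K_s·(1 + k_d·θ_c) / [θ_c·(Y·k − k_d) − 1] = 81.2 × (1 + 0.114 × 14.6) / [14.6 × (0.378 × 4.04 − 0.114) − 1] = 216.3 / 19.63 = 11.02 mg/L.
Observed yield with endogenous decay: Y_obs = Y / (1 + k_d·θ_c) = 0.378 / (1 + 0.114 × 14.6) = 0.378 / 2.664 = 0.1419 g VSS/g bCOD.
Mass of bCOD removed per day: Q(S₀ − S) = 823 × 245.0 g/m³ = 201.6 kg/d.
P_X = Y_obs · Q(S₀ − S) = 0.1419 × 201.6 = 28.61 kg VSS/d.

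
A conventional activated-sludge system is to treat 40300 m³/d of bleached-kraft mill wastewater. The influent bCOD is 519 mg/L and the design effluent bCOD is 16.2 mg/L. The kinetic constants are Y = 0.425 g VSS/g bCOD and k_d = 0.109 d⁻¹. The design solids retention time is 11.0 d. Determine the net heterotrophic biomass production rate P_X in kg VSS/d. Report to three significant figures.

P_X ≈ 3920 kg VSS/d

Correct the yield for decay: Y_obs = Y/(1 + k_d θ_c) = 0.425 / (1 + 0.109 × 11.0) = 0.425 / 2.199 = 0.1933.
Mass of bCOD removed per day: Q(S₀ − S) = 40300 × 502.8 g/m³ = 20263 kg/d.
Net biomass production P_X = Y_obs × Q·(S₀ − S) = 0.1933 × 20263 = 3916 kg VSS/d.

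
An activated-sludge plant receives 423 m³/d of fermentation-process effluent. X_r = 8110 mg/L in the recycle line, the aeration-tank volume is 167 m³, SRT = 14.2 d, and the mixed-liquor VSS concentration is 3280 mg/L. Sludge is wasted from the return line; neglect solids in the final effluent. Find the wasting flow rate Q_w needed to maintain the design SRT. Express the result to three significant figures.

θ_c = V·X/(Q_w·X_r) when wasting from the recycle, so Q_w = V·X/(θ_c·X_r) = 167.0 × 3280 / (14.2 × 8110) = 4.756 m³/d.

Q_w ≈ 4.76 m³/d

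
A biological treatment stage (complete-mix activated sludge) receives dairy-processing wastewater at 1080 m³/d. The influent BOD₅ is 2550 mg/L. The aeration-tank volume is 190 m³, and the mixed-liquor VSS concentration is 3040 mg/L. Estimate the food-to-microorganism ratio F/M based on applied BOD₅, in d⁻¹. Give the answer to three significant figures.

F/M = applied load / biomass = Q·S₀/(V·X) = 1080 × 2550 / (190.0 × 3040) = 4.768 d⁻¹.

F/M ≈ 4.77 d⁻¹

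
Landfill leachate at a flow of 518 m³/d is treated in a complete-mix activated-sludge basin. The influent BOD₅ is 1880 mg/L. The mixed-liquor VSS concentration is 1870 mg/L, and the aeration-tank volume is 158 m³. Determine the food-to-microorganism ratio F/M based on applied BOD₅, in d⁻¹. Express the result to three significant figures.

F/M = Q·S₀ / (V·X) = 518 × 1880 / (158.0 × 1870) = 3.296 g BOD₅·(g VSS·d)⁻¹.

F/M ≈ 3.30 d⁻¹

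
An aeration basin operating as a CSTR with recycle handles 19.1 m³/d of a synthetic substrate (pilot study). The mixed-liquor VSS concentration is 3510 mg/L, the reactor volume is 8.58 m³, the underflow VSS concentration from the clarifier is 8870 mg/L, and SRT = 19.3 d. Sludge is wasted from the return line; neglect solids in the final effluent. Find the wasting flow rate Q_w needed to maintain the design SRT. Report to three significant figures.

Q_w = (V·X)/(θ_c X_r) = 8.580 × 3510 / (19.3 × 8870) = 0.1759 m³/d.

Q_w ≈ 0.176 m³/d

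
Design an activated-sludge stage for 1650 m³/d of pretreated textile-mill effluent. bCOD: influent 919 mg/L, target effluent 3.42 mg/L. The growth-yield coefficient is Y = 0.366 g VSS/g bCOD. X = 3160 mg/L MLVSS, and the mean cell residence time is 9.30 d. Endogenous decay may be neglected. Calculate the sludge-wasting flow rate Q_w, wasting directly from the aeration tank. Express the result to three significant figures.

Q_w ≈ 175 m³/d

V·X = Y·Q·ΔS·θ_c gives V = 0.366 × 1650 × (919 − 3.42) × 9.30 / 3160 = 1627 m³.
For wasting at MLVSS concentration, Q_w = V/θ_c = 1627/9.30 = 175.0 m³/d.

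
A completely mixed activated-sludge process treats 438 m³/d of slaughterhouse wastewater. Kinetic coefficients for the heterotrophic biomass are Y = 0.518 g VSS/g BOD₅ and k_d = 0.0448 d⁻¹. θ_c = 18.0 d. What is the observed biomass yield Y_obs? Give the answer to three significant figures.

Y_obs ≈ 0.287 g VSS/g BOD₅

Correct the yield for decay: Y_obs = Y/(1 + k_d θ_c) = 0.518 / (1 + 0.0448 × 18.0) = 0.518 / 1.806 = 0.2868.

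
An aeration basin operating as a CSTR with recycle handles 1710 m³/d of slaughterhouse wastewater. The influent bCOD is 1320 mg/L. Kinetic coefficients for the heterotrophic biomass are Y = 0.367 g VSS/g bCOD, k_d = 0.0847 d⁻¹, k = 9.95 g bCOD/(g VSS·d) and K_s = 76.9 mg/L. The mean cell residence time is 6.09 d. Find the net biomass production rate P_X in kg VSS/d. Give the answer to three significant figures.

P_X ≈ 544 kg VSS/d

For a completely mixed reactor with recycle the Lawrence–McCarty relation gives S = K_s·(1 + k_d·θ_c) / [θ_c·(Y·k − k_d) − 1] = 76.9 × (1 + 0.0847 × 6.09) / [6.09 × (0.367 × 9.95 − 0.0847) − 1] = 116.6 / 20.72 = 5.625 mg/L.
Observed yield with endogenous decay: Y_obs = Y / (1 + k_d·θ_c) = 0.367 / (1 + 0.0847 × 6.09) = 0.367 / 1.516 = 0.2421 g VSS/g bCOD.
Mass of bCOD removed per day: Q(S₀ − S) = 1710 × 1314 g/m³ = 2248 kg/d.
So the net sludge growth is P_X = 0.2421 × 2248 = 544.2 kg VSS/d.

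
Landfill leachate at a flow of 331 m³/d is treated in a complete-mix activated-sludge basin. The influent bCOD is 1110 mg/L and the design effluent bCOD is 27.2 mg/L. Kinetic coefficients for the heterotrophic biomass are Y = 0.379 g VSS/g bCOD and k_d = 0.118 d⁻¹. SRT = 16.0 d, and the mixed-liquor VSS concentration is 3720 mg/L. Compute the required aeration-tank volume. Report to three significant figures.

From the SRT design equation V = Y Q (S₀−S) θ_c / [X (1 + k_d θ_c)] = 0.379 × 331 × (1110 − 27.2) × 16.0 / [3720 × (1 + 0.118 × 16.0)] = 2.17×10^6 / 10743 = 202.3 m³.

V ≈ 202 m³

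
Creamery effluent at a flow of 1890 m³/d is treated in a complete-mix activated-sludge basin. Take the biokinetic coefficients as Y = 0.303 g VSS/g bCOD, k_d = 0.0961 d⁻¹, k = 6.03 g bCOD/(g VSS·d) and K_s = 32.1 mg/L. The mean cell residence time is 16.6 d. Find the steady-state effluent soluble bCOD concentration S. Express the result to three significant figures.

Effluent substrate depends only on kinetics and SRT: S = K_s(1 + k_d θ_c) / [θ_c(Yk − k_d) − 1] = 32.1 × (1 + 0.0961 × 16.6) / [16.6 × (0.303 × 6.03 − 0.0961) − 1] = 83.31 / 27.73 = 3.004 mg/L.

S ≈ 3.00 mg/L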